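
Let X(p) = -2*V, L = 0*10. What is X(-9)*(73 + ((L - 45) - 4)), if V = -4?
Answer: 192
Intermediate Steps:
L = 0
X(p) = 8 (X(p) = -2*(-4) = 8)
X(-9)*(73 + ((L - 45) - 4)) = 8*(73 + ((0 - 45) - 4)) = 8*(73 + (-45 - 4)) = 8*(73 - 49) = 8*24 = 192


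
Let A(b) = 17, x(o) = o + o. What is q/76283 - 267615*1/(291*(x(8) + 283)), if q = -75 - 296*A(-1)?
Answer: -6952943336/2212435849 ≈ -3.1427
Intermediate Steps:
x(o) = 2*o
q = -5107 (q = -75 - 296*17 = -75 - 5032 = -5107)
q/76283 - 267615*1/(291*(x(8) + 283)) = -5107/76283 - 267615*1/(291*(2*8 + 283)) = -5107*1/76283 - 267615*1/(291*(16 + 283)) = -5107/76283 - 267615/(291*299) = -5107/76283 - 267615/87009 = -5107/76283 - 267615*1/87009 = -5107/76283 - 89205/29003 = -6952943336/2212435849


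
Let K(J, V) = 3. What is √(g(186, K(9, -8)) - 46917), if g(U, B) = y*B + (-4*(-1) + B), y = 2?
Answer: 2*I*√11726 ≈ 216.57*I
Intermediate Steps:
g(U, B) = 4 + 3*B (g(U, B) = 2*B + (-4*(-1) + B) = 2*B + (4 + B) = 4 + 3*B)
√(g(186, K(9, -8)) - 46917) = √((4 + 3*3) - 46917) = √((4 + 9) - 46917) = √(13 - 46917) = √(-46904) = 2*I*√11726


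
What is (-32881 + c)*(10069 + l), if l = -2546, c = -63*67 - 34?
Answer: -279374128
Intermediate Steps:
c = -4255 (c = -4221 - 34 = -4255)
(-32881 + c)*(10069 + l) = (-32881 - 4255)*(10069 - 2546) = -37136*7523 = -279374128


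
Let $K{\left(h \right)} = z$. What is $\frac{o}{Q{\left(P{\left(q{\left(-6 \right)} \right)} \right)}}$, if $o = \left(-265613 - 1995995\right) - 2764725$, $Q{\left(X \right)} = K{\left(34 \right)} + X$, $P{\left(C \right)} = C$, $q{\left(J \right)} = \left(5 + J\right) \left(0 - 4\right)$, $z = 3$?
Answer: $- \frac{5026333}{7} \approx -7.1805 \cdot 10^{5}$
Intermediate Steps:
$q{\left(J \right)} = -20 - 4 J$ ($q{\left(J \right)} = \left(5 + J\right) \left(-4\right) = -20 - 4 J$)
$K{\left(h \right)} = 3$
$Q{\left(X \right)} = 3 + X$
$o = -5026333$ ($o = -2261608 - 2764725 = -5026333$)
$\frac{o}{Q{\left(P{\left(q{\left(-6 \right)} \right)} \right)}} = - \frac{5026333}{3 - -4} = - \frac{5026333}{3 + \left(-20 + 24\right)} = - \frac{5026333}{3 + 4} = - \frac{5026333}{7}$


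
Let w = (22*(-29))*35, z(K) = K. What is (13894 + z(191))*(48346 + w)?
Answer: 366435360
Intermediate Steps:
w = -22330 (w = -638*35 = -22330)
(13894 + z(191))*(48346 + w) = (13894 + 191)*(48346 - 22330) = 14085*26016 = 366435360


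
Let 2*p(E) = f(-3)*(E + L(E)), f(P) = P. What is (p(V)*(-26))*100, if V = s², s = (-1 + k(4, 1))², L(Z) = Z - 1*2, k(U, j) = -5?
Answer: 10101000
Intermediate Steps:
L(Z) = -2 + Z (L(Z) = Z - 2 = -2 + Z)
s = 36 (s = (-1 - 5)² = (-6)² = 36)
V = 1296 (V = 36² = 1296)
p(E) = 3 - 3*E (p(E) = (-3*(E + (-2 + E)))/2 = (-3*(-2 + 2*E))/2 = (6 - 6*E)/2 = 3 - 3*E)
(p(V)*(-26))*100 = ((3 - 3*1296)*(-26))*100 = ((3 - 3888)*(-26))*100 = -3885*(-26)*100 = 101010*100 = 10101000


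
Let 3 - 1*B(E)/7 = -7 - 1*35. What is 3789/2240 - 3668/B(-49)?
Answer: -200651/20160 ≈ -9.9529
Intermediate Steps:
B(E) = 315 (B(E) = 21 - 7*(-7 - 1*35) = 21 - 7*(-7 - 35) = 21 - 7*(-42) = 21 + 294 = 315)
3789/2240 - 3668/B(-49) = 3789/2240 - 3668/315 = 3789*(1/2240) - 3668*1/315 = 3789/2240 - 524/45 = -200651/20160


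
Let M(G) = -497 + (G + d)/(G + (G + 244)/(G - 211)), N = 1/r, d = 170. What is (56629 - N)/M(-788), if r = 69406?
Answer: -772978476820791/6773272787821 ≈ -114.12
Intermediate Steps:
N = 1/69406 ≈ 1.4408e-5
M(G) = -497 + (170 + G)/(G + (244 + G)/(-211 + G)) (M(G) = -497 + (G + 170)/(G + (G + 244)/(G - 211)) = -497 + (170 + G)/(G + (244 + G)/(-211 + G)))
(56629 - N)/M(-788) = (56629 - 1*1/69406)/(((-157138 - 496*(-788)**2 + 104329*(-788))/(244 + (-788)**2 - 210*(-788)))) = (56629 - 1/69406)/(((-157138 - 496*620944 - 82211252)/(244 + 620944 + 165480))) = 3930392373/(69406*(((-157138 - 307988224 - 82211252)/786668))) = 3930392373/(69406*(((1/786668)*(-390356614)))) = 3930392373/(69406*(-195178307/393334)) = (3930392373/69406)*(-393334/195178307) = -772978476820791/6773272787821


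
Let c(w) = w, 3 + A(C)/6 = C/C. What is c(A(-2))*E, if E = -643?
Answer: 7716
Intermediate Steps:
A(C) = -12 (A(C) = -18 + 6*(C/C) = -18 + 6*1 = -18 + 6 = -12)
c(A(-2))*E = -12*(-643) = 7716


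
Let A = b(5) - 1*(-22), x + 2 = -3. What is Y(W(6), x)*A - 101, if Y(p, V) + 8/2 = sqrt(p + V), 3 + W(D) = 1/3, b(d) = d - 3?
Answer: -197 + 8*I*sqrt(69) ≈ -197.0 + 66.453*I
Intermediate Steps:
x = -5 (x = -2 - 3 = -5)
b(d) = -3 + d
W(D) = -8/3 (W(D) = -3 + 1/3 = -8/3)
Y(p, V) = -4 + sqrt(V + p) (Y(p, V) = -4 + sqrt(p + V) = -4 + sqrt(V + p))
A = 24 (A = (-3 + 5) - 1*(-22) = 2 + 22 = 24)
Y(W(6), x)*A - 101 = (-4 + sqrt(-5 - 8/3))*24 - 101 = (-4 + sqrt(-23/3))*24 - 101 = (-4 + I*sqrt(69)/3)*24 - 101 = (-96 + 8*I*sqrt(69)) - 101 = -197 + 8*I*sqrt(69)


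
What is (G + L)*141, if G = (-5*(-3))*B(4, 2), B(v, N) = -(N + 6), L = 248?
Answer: 18048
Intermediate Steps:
B(v, N) = -6 - N (B(v, N) = -(6 + N) = -6 - N)
G = -120 (G = (-5*(-3))*(-6 - 1*2) = 15*(-6 - 2) = 15*(-8) = -120)
(G + L)*141 = (-120 + 248)*141 = 128*141 = 18048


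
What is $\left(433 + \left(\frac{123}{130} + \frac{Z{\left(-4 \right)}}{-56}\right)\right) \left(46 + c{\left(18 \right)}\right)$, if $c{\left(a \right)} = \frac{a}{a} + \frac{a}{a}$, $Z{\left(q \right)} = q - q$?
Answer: $\frac{1353912}{65} \approx 20829.0$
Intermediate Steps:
$Z{\left(q \right)} = 0$
$c{\left(a \right)} = 2$ ($c{\left(a \right)} = 1 + 1 = 2$)
$\left(433 + \left(\frac{123}{130} + \frac{Z{\left(-4 \right)}}{-56}\right)\right) \left(46 + c{\left(18 \right)}\right) = \left(433 + \left(\frac{123}{130} + \frac{0}{-56}\right)\right) \left(46 + 2\right) = \left(433 + \left(123 \cdot \frac{1}{130} + 0 \left(- \frac{1}{56}\right)\right)\right) 48 = \left(433 + \left(\frac{123}{130} + 0\right)\right) 48 = \left(433 + \frac{123}{130}\right) 48 = \frac{56413}{130} \cdot 48 = \frac{1353912}{65}$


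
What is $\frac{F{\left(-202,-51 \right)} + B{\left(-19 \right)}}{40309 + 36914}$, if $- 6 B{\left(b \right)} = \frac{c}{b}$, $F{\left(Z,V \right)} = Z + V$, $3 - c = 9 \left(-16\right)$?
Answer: $- \frac{9565}{2934474} \approx -0.0032595$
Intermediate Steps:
$c = 147$ ($c = 3 - 9 \left(-16\right) = 3 - -144 = 3 + 144 = 147$)
$F{\left(Z,V \right)} = V + Z$
$B{\left(b \right)} = - \frac{49}{2 b}$ ($B{\left(b \right)} = - \frac{147 \frac{1}{b}}{6} = - \frac{49}{2 b}$)
$\frac{F{\left(-202,-51 \right)} + B{\left(-19 \right)}}{40309 + 36914} = \frac{\left(-51 - 202\right) - \frac{49}{2 \left(-19\right)}}{40309 + 36914} = \frac{-253 - - \frac{49}{38}}{77223} = \left(-253 + \frac{49}{38}\right) \frac{1}{77223} = \left(- \frac{9565}{38}\right) \frac{1}{77223} = - \frac{9565}{2934474}$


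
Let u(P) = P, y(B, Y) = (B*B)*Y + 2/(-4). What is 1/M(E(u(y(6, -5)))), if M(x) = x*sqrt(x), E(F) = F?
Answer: 2*I*sqrt(2)/6859 ≈ 0.00041237*I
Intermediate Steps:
y(B, Y) = -1/2 + Y*B**2 (y(B, Y) = B**2*Y + 2*(-1/4) = Y*B**2 - 1/2 = -1/2 + Y*B**2)
M(x) = x**(3/2)
1/M(E(u(y(6, -5)))) = 1/((-1/2 - 5*6**2)**(3/2)) = 1/((-1/2 - 5*36)**(3/2)) = 1/((-1/2 - 180)**(3/2)) = 1/((-361/2)**(3/2)) = 1/(-6859*I*sqrt(2)/4) = 2*I*sqrt(2)/6859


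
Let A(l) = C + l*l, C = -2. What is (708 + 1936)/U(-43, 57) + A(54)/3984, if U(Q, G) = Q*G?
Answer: -565247/1627464 ≈ -0.34732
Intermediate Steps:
U(Q, G) = G*Q
A(l) = -2 + l**2 (A(l) = -2 + l*l = -2 + l**2)
(708 + 1936)/U(-43, 57) + A(54)/3984 = (708 + 1936)/((57*(-43))) + (-2 + 54**2)/3984 = 2644/(-2451) + (-2 + 2916)*(1/3984) = 2644*(-1/2451) + 2914*(1/3984) = -2644/2451 + 1457/1992 = -565247/1627464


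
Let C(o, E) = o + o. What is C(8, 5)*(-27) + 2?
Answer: -430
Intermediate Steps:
C(o, E) = 2*o
C(8, 5)*(-27) + 2 = (2*8)*(-27) + 2 = 16*(-27) + 2 = -432 + 2 = -430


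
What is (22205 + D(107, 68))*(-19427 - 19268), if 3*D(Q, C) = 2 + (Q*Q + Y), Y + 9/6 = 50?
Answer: -6045281155/6 ≈ -1.0075e+9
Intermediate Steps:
Y = 97/2 (Y = -3/2 + 50 = 97/2 ≈ 48.500)
D(Q, C) = 101/6 + Q²/3 (D(Q, C) = (2 + (Q*Q + 97/2))/3 = (2 + (Q² + 97/2))/3 = (2 + (97/2 + Q²))/3 = (101/2 + Q²)/3 = 101/6 + Q²/3)
(22205 + D(107, 68))*(-19427 - 19268) = (22205 + (101/6 + (⅓)*107²))*(-19427 - 19268) = (22205 + (101/6 + (⅓)*11449))*(-38695) = (22205 + (101/6 + 11449/3))*(-38695) = (22205 + 22999/6)*(-38695) = (156229/6)*(-38695) = -6045281155/6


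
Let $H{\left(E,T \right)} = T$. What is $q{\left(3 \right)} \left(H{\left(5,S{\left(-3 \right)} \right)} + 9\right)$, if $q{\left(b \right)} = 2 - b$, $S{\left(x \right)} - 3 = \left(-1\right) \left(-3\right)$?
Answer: $-15$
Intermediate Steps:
$S{\left(x \right)} = 6$ ($S{\left(x \right)} = 3 - -3 = 3 + 3 = 6$)
$q{\left(3 \right)} \left(H{\left(5,S{\left(-3 \right)} \right)} + 9\right) = \left(2 - 3\right) \left(6 + 9\right) = \left(2 - 3\right) 15 = \left(-1\right) 15 = -15$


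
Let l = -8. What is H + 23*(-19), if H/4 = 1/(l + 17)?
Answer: -3929/9 ≈ -436.56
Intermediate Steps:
H = 4/9 (H = 4/(-8 + 17) = 4/9 ≈ 0.44444)
H + 23*(-19) = 4/9 + 23*(-19) = 4/9 - 437 = -3929/9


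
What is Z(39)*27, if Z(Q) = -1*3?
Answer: -81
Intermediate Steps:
Z(Q) = -3
Z(39)*27 = -3*27 = -81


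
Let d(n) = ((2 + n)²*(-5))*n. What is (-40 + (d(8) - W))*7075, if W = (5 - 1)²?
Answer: -28696200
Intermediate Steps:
W = 16 (W = 4² = 16)
d(n) = -5*n*(2 + n)² (d(n) = (-5*(2 + n)²)*n = -5*n*(2 + n)²)
(-40 + (d(8) - W))*7075 = (-40 + (-5*8*(2 + 8)² - 1*16))*7075 = (-40 + (-5*8*10² - 16))*7075 = (-40 + (-5*8*100 - 16))*7075 = (-40 + (-4000 - 16))*7075 = (-40 - 4016)*7075 = -4056*7075 = -28696200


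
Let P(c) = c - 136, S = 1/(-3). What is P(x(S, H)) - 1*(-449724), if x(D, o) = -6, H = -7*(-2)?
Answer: 449582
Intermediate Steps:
S = -⅓ ≈ -0.33333
H = 14
P(c) = -136 + c
P(x(S, H)) - 1*(-449724) = (-136 - 6) - 1*(-449724) = -142 + 449724 = 449582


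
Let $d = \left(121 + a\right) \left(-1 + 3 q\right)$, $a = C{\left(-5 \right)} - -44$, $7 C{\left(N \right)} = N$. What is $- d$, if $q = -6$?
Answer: $\frac{21850}{7} \approx 3121.4$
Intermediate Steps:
$C{\left(N \right)} = \frac{N}{7}$
$a = \frac{303}{7}$ ($a = \frac{1}{7} \left(-5\right) - -44 = - \frac{5}{7} + 44 = \frac{303}{7} \approx 43.286$)
$d = - \frac{21850}{7}$ ($d = \left(121 + \frac{303}{7}\right) \left(-1 + 3 \left(-6\right)\right) = \frac{1150 \left(-1 - 18\right)}{7} = \frac{1150}{7} \left(-19\right) = - \frac{21850}{7} \approx -3121.4$)
$- d = \left(-1\right) \left(- \frac{21850}{7}\right) = \frac{21850}{7}$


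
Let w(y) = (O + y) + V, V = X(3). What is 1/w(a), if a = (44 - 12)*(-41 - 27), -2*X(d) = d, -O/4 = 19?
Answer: -2/4507 ≈ -0.00044375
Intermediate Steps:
O = -76 (O = -4*19 = -76)
X(d) = -d/2
V = -3/2 (V = -½*3 = -3/2 ≈ -1.5000)
a = -2176 (a = 32*(-68) = -2176)
w(y) = -155/2 + y (w(y) = (-76 + y) - 3/2 = -155/2 + y)
1/w(a) = 1/(-155/2 - 2176) = 1/(-4507/2) = -2/4507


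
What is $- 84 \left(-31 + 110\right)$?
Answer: $-6636$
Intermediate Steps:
$- 84 \left(-31 + 110\right) = \left(-84\right) 79 = -6636$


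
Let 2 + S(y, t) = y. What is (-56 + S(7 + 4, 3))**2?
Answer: 2209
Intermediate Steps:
S(y, t) = -2 + y
(-56 + S(7 + 4, 3))**2 = (-56 + (-2 + (7 + 4)))**2 = (-56 + (-2 + 11))**2 = (-56 + 9)**2 = (-47)**2 = 2209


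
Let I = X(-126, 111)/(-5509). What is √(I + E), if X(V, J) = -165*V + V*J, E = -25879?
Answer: I*√16029415315/787 ≈ 160.87*I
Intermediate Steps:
X(V, J) = -165*V + J*V
I = -972/787 (I = -126*(-165 + 111)/(-5509) = -126*(-54)*(-1/5509) = 6804*(-1/5509) = -972/787 ≈ -1.2351)
√(I + E) = √(-972/787 - 25879) = √(-20367745/787) = I*√16029415315/787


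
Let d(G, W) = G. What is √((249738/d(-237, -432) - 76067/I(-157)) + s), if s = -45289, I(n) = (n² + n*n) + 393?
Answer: 10*I*√1144330809085/49691 ≈ 215.28*I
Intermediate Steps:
I(n) = 393 + 2*n² (I(n) = (n² + n²) + 393 = 2*n² + 393 = 393 + 2*n²)
√((249738/d(-237, -432) - 76067/I(-157)) + s) = √((249738/(-237) - 76067/(393 + 2*(-157)²)) - 45289) = √((249738*(-1/237) - 76067/(393 + 2*24649)) - 45289) = √((-83246/79 - 76067/(393 + 49298)) - 45289) = √((-83246/79 - 76067/49691) - 45289) = √(-52437801/49691 - 45289) = √(-2302893500/49691) = 10*I*√1144330809085/49691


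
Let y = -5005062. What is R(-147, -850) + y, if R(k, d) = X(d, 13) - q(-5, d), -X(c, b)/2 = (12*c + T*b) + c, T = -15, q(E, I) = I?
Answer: -4981722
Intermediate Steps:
X(c, b) = -26*c + 30*b (X(c, b) = -2*((12*c - 15*b) + c) = -2*((-15*b + 12*c) + c) = -2*(-15*b + 13*c) = -26*c + 30*b)
R(k, d) = 390 - 27*d (R(k, d) = (-26*d + 30*13) - d = (-26*d + 390) - d = (390 - 26*d) - d = 390 - 27*d)
R(-147, -850) + y = (390 - 27*(-850)) - 5005062 = (390 + 22950) - 5005062 = 23340 - 5005062 = -4981722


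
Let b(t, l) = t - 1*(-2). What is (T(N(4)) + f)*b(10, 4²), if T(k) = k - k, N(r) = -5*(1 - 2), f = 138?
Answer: 1656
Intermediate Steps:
b(t, l) = 2 + t (b(t, l) = t + 2 = 2 + t)
N(r) = 5 (N(r) = -5*(-1) = 5)
T(k) = 0
(T(N(4)) + f)*b(10, 4²) = (0 + 138)*(2 + 10) = 138*12 = 1656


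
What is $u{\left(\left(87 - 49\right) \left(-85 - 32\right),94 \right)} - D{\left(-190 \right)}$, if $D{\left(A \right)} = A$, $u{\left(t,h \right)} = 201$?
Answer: $391$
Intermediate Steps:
$u{\left(\left(87 - 49\right) \left(-85 - 32\right),94 \right)} - D{\left(-190 \right)} = 201 - -190 = 201 + 190 = 391$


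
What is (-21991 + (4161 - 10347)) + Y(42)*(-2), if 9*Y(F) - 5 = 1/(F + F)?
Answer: -10651327/378 ≈ -28178.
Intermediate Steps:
Y(F) = 5/9 + 1/(18*F) (Y(F) = 5/9 + 1/(9*(F + F)) = 5/9 + 1/(9*((2*F))) = 5/9 + (1/(2*F))/9 = 5/9 + 1/(18*F))
(-21991 + (4161 - 10347)) + Y(42)*(-2) = (-21991 + (4161 - 10347)) + ((1/18)*(1 + 10*42)/42)*(-2) = (-21991 - 6186) + ((1/18)*(1/42)*(1 + 420))*(-2) = -28177 + ((1/18)*(1/42)*421)*(-2) = -28177 + (421/756)*(-2) = -28177 - 421/378 = -10651327/378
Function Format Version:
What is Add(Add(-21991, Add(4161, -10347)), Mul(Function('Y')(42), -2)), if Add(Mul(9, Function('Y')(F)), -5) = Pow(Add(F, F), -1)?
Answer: Rational(-10651327, 378) ≈ -28178.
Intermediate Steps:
Function('Y')(F) = Add(Rational(5, 9), Mul(Rational(1, 18), Pow(F, -1))) (Function('Y')(F) = Add(Rational(5, 9), Mul(Rational(1, 9), Pow(Add(F, F), -1))) = Add(Rational(5, 9), Mul(Rational(1, 9), Pow(Mul(2, F), -1))) = Add(Rational(5, 9), Mul(Rational(1, 9), Mul(Rational(1, 2), Pow(F, -1)))) = Add(Rational(5, 9), Mul(Rational(1, 18), Pow(F, -1))))
Add(Add(-21991, Add(4161, -10347)), Mul(Function('Y')(42), -2)) = Add(Add(-21991, Add(4161, -10347)), Mul(Mul(Rational(1, 18), Pow(42, -1), Add(1, Mul(10, 42))), -2)) = Add(Add(-21991, -6186), Mul(Mul(Rational(1, 18), Rational(1, 42), Add(1, 420)), -2)) = Add(-28177, Mul(Mul(Rational(1, 18), Rational(1, 42), 421), -2)) = Add(-28177, Mul(Rational(421, 756), -2)) = Add(-28177, Rational(-421, 378)) = Rational(-10651327, 378)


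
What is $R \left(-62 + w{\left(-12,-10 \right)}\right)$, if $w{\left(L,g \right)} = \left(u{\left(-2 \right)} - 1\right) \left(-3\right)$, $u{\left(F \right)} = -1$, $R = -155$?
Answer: $8680$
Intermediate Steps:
$w{\left(L,g \right)} = 6$ ($w{\left(L,g \right)} = \left(-1 - 1\right) \left(-3\right) = \left(-2\right) \left(-3\right) = 6$)
$R \left(-62 + w{\left(-12,-10 \right)}\right) = - 155 \left(-62 + 6\right) = \left(-155\right) \left(-56\right) = 8680$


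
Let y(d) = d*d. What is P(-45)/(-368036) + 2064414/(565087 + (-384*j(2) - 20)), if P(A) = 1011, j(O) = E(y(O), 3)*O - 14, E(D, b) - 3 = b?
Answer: 759206611719/208247650060 ≈ 3.6457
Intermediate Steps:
y(d) = d²
E(D, b) = 3 + b
j(O) = -14 + 6*O (j(O) = (3 + 3)*O - 14 = 6*O - 14 = -14 + 6*O)
P(-45)/(-368036) + 2064414/(565087 + (-384*j(2) - 20)) = 1011/(-368036) + 2064414/(565087 + (-384*(-14 + 6*2) - 20)) = 1011*(-1/368036) + 2064414/(565087 + (-384*(-14 + 12) - 20)) = -1011/368036 + 2064414/(565087 + (-384*(-2) - 20)) = -1011/368036 + 2064414/(565087 + (768 - 20)) = -1011/368036 + 2064414/(565087 + 748) = -1011/368036 + 2064414/565835 = 759206611719/208247650060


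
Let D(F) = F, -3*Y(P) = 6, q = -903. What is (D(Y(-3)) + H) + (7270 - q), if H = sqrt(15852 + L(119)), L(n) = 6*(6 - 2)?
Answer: 8297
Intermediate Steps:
Y(P) = -2 (Y(P) = -1/3*6 = -2)
L(n) = 24 (L(n) = 6*4 = 24)
H = 126 (H = sqrt(15852 + 24) = sqrt(15876) = 126)
(D(Y(-3)) + H) + (7270 - q) = (-2 + 126) + (7270 - 1*(-903)) = 124 + (7270 + 903) = 124 + 8173 = 8297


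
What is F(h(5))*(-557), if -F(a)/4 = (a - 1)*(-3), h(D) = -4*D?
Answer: 140364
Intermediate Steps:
F(a) = -12 + 12*a (F(a) = -4*(a - 1)*(-3) = -4*(-1 + a)*(-3) = -4*(3 - 3*a) = -12 + 12*a)
F(h(5))*(-557) = (-12 + 12*(-4*5))*(-557) = (-12 + 12*(-20))*(-557) = (-12 - 240)*(-557) = -252*(-557) = 140364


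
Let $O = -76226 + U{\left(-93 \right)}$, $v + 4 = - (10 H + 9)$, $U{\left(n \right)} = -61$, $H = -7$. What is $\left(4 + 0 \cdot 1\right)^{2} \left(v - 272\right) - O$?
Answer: $72847$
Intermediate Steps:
$v = 57$ ($v = -4 - \left(10 \left(-7\right) + 9\right) = -4 - \left(-70 + 9\right) = -4 - -61 = -4 + 61 = 57$)
$O = -76287$ ($O = -76226 - 61 = -76287$)
$\left(4 + 0 \cdot 1\right)^{2} \left(v - 272\right) - O = \left(4 + 0 \cdot 1\right)^{2} \left(57 - 272\right) - -76287 = \left(4 + 0\right)^{2} \left(-215\right) + 76287 = 4^{2} \left(-215\right) + 76287 = 16 \left(-215\right) + 76287 = -3440 + 76287 = 72847$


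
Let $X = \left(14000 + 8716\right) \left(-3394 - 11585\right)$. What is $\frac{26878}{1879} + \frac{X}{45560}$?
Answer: $- \frac{159532386919}{21401810} \approx -7454.2$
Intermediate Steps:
$X = -340262964$ ($X = 22716 \left(-14979\right) = -340262964$)
$\frac{26878}{1879} + \frac{X}{45560} = \frac{26878}{1879} - \frac{340262964}{45560} = 26878 \cdot \frac{1}{1879} - \frac{85065741}{11390} = \frac{26878}{1879} - \frac{85065741}{11390} = - \frac{159532386919}{21401810}$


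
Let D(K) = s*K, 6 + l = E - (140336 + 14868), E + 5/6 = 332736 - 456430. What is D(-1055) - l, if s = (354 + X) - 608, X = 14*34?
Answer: 268169/6 ≈ 44695.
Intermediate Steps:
X = 476
E = -742169/6 (E = -⅚ + (332736 - 456430) = -⅚ - 123694 = -742169/6 ≈ -1.2369e+5)
s = 222 (s = (354 + 476) - 608 = 830 - 608 = 222)
l = -1673429/6 (l = -6 + (-742169/6 - (140336 + 14868)) = -6 + (-742169/6 - 1*155204) = -6 + (-742169/6 - 155204) = -6 - 1673393/6 = -1673429/6 ≈ -2.7891e+5)
D(K) = 222*K
D(-1055) - l = 222*(-1055) - 1*(-1673429/6) = -234210 + 1673429/6 = 268169/6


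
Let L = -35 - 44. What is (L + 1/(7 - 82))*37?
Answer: -219262/75 ≈ -2923.5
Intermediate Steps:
L = -79
(L + 1/(7 - 82))*37 = (-79 + 1/(7 - 82))*37 = (-79 + 1/(-75))*37 = (-79 - 1/75)*37 = -5926/75*37 = -219262/75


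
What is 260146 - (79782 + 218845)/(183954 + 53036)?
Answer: 61651701913/236990 ≈ 2.6014e+5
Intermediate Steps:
260146 - (79782 + 218845)/(183954 + 53036) = 260146 - 298627/236990 = 61651701913/236990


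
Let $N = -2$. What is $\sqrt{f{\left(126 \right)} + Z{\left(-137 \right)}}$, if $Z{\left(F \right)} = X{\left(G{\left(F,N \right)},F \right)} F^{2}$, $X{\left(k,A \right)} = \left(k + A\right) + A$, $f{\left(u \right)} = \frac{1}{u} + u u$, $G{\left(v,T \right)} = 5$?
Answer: $\frac{i \sqrt{8878185526}}{42} \approx 2243.4 i$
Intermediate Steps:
$f{\left(u \right)} = \frac{1}{u} + u^{2}$
$X{\left(k,A \right)} = k + 2 A$ ($X{\left(k,A \right)} = \left(A + k\right) + A = k + 2 A$)
$Z{\left(F \right)} = F^{2} \left(5 + 2 F\right)$ ($Z{\left(F \right)} = \left(5 + 2 F\right) F^{2} = F^{2} \left(5 + 2 F\right)$)
$\sqrt{f{\left(126 \right)} + Z{\left(-137 \right)}} = \sqrt{\frac{1 + 126^{3}}{126} + \left(-137\right)^{2} \left(5 + 2 \left(-137\right)\right)} = \sqrt{\frac{1 + 2000376}{126} + 18769 \left(5 - 274\right)} = \sqrt{\frac{1}{126} \cdot 2000377 + 18769 \left(-269\right)} = \sqrt{\frac{2000377}{126} - 5048861} = \sqrt{- \frac{634156109}{126}} = \frac{i \sqrt{8878185526}}{42}$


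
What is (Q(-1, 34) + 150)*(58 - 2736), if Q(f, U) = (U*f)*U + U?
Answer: 2603016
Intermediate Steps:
Q(f, U) = U + f*U**2 (Q(f, U) = f*U**2 + U = U + f*U**2)
(Q(-1, 34) + 150)*(58 - 2736) = (34*(1 + 34*(-1)) + 150)*(58 - 2736) = (34*(1 - 34) + 150)*(-2678) = (34*(-33) + 150)*(-2678) = (-1122 + 150)*(-2678) = -972*(-2678) = 2603016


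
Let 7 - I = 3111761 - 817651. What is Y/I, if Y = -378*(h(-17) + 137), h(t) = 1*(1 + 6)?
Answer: 2592/109243 ≈ 0.023727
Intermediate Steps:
h(t) = 7 (h(t) = 1*7 = 7)
I = -2294103 (I = 7 - (3111761 - 817651) = 7 - 1*2294110 = 7 - 2294110 = -2294103)
Y = -54432 (Y = -378*(7 + 137) = -378*144 = -54432)
Y/I = -54432/(-2294103) = -54432*(-1/2294103) = 2592/109243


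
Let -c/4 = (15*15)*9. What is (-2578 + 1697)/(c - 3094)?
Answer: 881/11194 ≈ 0.078703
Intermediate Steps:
c = -8100 (c = -4*15*15*9 = -900*9 = -4*2025 = -8100)
(-2578 + 1697)/(c - 3094) = (-2578 + 1697)/(-8100 - 3094) = -881/(-11194) = -881*(-1/11194) = 881/11194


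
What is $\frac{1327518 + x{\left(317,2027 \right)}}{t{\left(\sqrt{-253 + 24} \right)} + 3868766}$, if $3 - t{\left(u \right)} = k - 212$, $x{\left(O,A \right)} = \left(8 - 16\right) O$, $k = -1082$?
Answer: $\frac{1324982}{3870063} \approx 0.34237$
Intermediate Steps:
$x{\left(O,A \right)} = - 8 O$
$t{\left(u \right)} = 1297$ ($t{\left(u \right)} = 3 - \left(-1082 - 212\right) = 3 - -1294 = 3 + 1294 = 1297$)
$\frac{1327518 + x{\left(317,2027 \right)}}{t{\left(\sqrt{-253 + 24} \right)} + 3868766} = \frac{1327518 - 2536}{1297 + 3868766} = \frac{1327518 - 2536}{3870063} = 1324982 \cdot \frac{1}{3870063} = \frac{1324982}{3870063}$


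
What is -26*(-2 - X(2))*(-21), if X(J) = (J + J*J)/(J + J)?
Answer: -1911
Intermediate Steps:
X(J) = (J + J²)/(2*J) (X(J) = (J + J²)/((2*J)) = (J + J²)*(1/(2*J)) = (J + J²)/(2*J))
-26*(-2 - X(2))*(-21) = -26*(-2 - (½ + (½)*2))*(-21) = -26*(-2 - (½ + 1))*(-21) = -26*(-2 - 1*3/2)*(-21) = -26*(-2 - 3/2)*(-21) = -26*(-7/2)*(-21) = 91*(-21) = -1911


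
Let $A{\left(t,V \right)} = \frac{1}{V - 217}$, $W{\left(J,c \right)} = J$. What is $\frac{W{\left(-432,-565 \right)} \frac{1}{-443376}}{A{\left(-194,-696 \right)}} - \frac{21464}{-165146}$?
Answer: $- \frac{193123619}{254242267} \approx -0.7596$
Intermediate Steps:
$A{\left(t,V \right)} = \frac{1}{-217 + V}$
$\frac{W{\left(-432,-565 \right)} \frac{1}{-443376}}{A{\left(-194,-696 \right)}} - \frac{21464}{-165146} = \frac{\left(-432\right) \frac{1}{-443376}}{\frac{1}{-217 - 696}} - \frac{21464}{-165146} = \frac{\left(-432\right) \left(- \frac{1}{443376}\right)}{\frac{1}{-913}} - - \frac{10732}{82573} = \frac{3}{3079 \left(- \frac{1}{913}\right)} + \frac{10732}{82573} = \frac{3}{3079} \left(-913\right) + \frac{10732}{82573} = - \frac{2739}{3079} + \frac{10732}{82573} = - \frac{193123619}{254242267}$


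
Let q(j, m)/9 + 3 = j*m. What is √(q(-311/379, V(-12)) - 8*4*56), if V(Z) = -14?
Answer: I*√246431485/379 ≈ 41.42*I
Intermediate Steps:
q(j, m) = -27 + 9*j*m (q(j, m) = -27 + 9*(j*m) = -27 + 9*j*m)
√(q(-311/379, V(-12)) - 8*4*56) = √((-27 + 9*(-311/379)*(-14)) - 8*4*56) = √((-27 + 9*(-311*1/379)*(-14)) - 32*56) = √((-27 + 9*(-311/379)*(-14)) - 1792) = √((-27 + 39186/379) - 1792) = √(28953/379 - 1792) = √(-650215/379) = I*√246431485/379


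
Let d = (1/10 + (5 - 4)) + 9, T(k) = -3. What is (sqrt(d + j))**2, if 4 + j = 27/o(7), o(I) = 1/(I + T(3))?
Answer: 1141/10 ≈ 114.10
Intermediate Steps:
o(I) = 1/(-3 + I) (o(I) = 1/(I - 3) = 1/(-3 + I))
d = 101/10 (d = (1/10 + 1) + 9 = 11/10 + 9 = 101/10 ≈ 10.100)
j = 104 (j = -4 + 27/(1/(-3 + 7)) = -4 + 27/(1/4) = -4 + 27*4 = -4 + 108 = 104)
(sqrt(d + j))**2 = (sqrt(101/10 + 104))**2 = (sqrt(1141/10))**2 = (sqrt(11410)/10)**2 = 1141/10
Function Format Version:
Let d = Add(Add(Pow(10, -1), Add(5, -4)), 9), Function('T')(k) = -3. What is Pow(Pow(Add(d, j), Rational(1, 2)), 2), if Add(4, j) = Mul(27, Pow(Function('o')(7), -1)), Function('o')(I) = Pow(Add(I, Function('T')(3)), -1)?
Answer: Rational(1141, 10) ≈ 114.10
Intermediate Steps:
Function('o')(I) = Pow(Add(-3, I), -1) (Function('o')(I) = Pow(Add(I, -3), -1) = Pow(Add(-3, I), -1))
d = Rational(101, 10) (d = Add(Add(Rational(1, 10), 1), 9) = Add(Rational(11, 10), 9) = Rational(101, 10) ≈ 10.100)
j = 104 (j = Add(-4, Mul(27, Pow(Pow(Add(-3, 7), -1), -1))) = Add(-4, Mul(27, Pow(Pow(4, -1), -1))) = Add(-4, Mul(27, Pow(Rational(1, 4), -1))) = Add(-4, Mul(27, 4)) = Add(-4, 108) = 104)
Pow(Pow(Add(d, j), Rational(1, 2)), 2) = Pow(Pow(Add(Rational(101, 10), 104), Rational(1, 2)), 2) = Pow(Pow(Rational(1141, 10), Rational(1, 2)), 2) = Pow(Mul(Rational(1, 10), Pow(11410, Rational(1, 2))), 2) = Rational(1141, 10)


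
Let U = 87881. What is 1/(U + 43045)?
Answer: 1/130926 ≈ 7.6379e-6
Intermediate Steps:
1/(U + 43045) = 1/(87881 + 43045) = 1/130926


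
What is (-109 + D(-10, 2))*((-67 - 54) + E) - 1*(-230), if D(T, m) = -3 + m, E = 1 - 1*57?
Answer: 19700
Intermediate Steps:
E = -56 (E = 1 - 57 = -56)
(-109 + D(-10, 2))*((-67 - 54) + E) - 1*(-230) = (-109 + (-3 + 2))*((-67 - 54) - 56) - 1*(-230) = (-109 - 1)*(-121 - 56) + 230 = -110*(-177) + 230 = 19470 + 230 = 19700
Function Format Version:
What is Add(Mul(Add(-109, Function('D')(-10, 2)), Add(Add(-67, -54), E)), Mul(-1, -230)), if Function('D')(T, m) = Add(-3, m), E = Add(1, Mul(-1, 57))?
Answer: 19700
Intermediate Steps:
E = -56 (E = Add(1, -57) = -56)
Add(Mul(Add(-109, Function('D')(-10, 2)), Add(Add(-67, -54), E)), Mul(-1, -230)) = Add(Mul(Add(-109, Add(-3, 2)), Add(Add(-67, -54), -56)), Mul(-1, -230)) = Add(Mul(Add(-109, -1), Add(-121, -56)), 230) = Add(Mul(-110, -177), 230) = Add(19470, 230) = 19700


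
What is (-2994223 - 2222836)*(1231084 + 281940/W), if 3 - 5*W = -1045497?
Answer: -22382917463876901/3485 ≈ -6.4226e+12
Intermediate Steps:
W = 209100 (W = ⅗ - ⅕*(-1045497) = ⅗ + 1045497/5 = 209100)
(-2994223 - 2222836)*(1231084 + 281940/W) = (-2994223 - 2222836)*(1231084 + 281940/209100) = -5217059*(1231084 + 281940*(1/209100)) = -5217059*(1231084 + 4699/3485) = -5217059*4290332439/3485 = -22382917463876901/3485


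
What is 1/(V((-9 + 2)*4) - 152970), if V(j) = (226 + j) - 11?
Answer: -1/152783 ≈ -6.5452e-6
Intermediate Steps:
V(j) = 215 + j
1/(V((-9 + 2)*4) - 152970) = 1/((215 + (-9 + 2)*4) - 152970) = 1/((215 - 7*4) - 152970) = 1/((215 - 28) - 152970) = 1/(187 - 152970) = 1/(-152783) = -1/152783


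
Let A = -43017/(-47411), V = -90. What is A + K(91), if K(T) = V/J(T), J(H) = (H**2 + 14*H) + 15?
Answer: 1044630/1163393 ≈ 0.89792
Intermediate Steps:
J(H) = 15 + H**2 + 14*H
A = 3309/3647 (A = -43017*(-1/47411) = 3309/3647 ≈ 0.90732)
K(T) = -90/(15 + T**2 + 14*T)
A + K(91) = 3309/3647 - 90/(15 + 91**2 + 14*91) = 3309/3647 - 90/(15 + 8281 + 1274) = 3309/3647 - 90/9570 = 3309/3647 - 90*1/9570 = 3309/3647 - 3/319 = 1044630/1163393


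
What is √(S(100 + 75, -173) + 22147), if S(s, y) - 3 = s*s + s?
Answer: 5*√2118 ≈ 230.11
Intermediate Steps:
S(s, y) = 3 + s + s² (S(s, y) = 3 + (s*s + s) = 3 + (s² + s) = 3 + (s + s²) = 3 + s + s²)
√(S(100 + 75, -173) + 22147) = √((3 + (100 + 75) + (100 + 75)²) + 22147) = √((3 + 175 + 175²) + 22147) = √((3 + 175 + 30625) + 22147) = √(30803 + 22147) = √52950 = 5*√2118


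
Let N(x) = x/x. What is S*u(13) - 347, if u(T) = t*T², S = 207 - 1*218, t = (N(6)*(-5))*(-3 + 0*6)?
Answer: -28232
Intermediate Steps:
N(x) = 1
t = 15 (t = (1*(-5))*(-3 + 0*6) = -5*(-3 + 0) = -5*(-3) = 15)
S = -11 (S = 207 - 218 = -11)
u(T) = 15*T²
S*u(13) - 347 = -165*13² - 347 = -165*169 - 347 = -11*2535 - 347 = -27885 - 347 = -28232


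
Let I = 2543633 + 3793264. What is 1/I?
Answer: 1/6336897 ≈ 1.5781e-7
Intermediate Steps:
I = 6336897
1/I = 1/6336897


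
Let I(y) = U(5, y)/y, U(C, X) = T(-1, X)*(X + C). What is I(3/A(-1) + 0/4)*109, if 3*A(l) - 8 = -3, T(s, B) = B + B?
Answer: 7412/5 ≈ 1482.4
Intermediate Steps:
T(s, B) = 2*B
A(l) = 5/3 (A(l) = 8/3 + (⅓)*(-3) = 8/3 - 1 = 5/3)
U(C, X) = 2*X*(C + X) (U(C, X) = (2*X)*(X + C) = (2*X)*(C + X) = 2*X*(C + X))
I(y) = 10 + 2*y (I(y) = (2*y*(5 + y))/y = 10 + 2*y)
I(3/A(-1) + 0/4)*109 = (10 + 2*(3/(5/3) + 0/4))*109 = (10 + 2*(3*(⅗) + 0*(¼)))*109 = (10 + 2*(9/5 + 0))*109 = (10 + 2*(9/5))*109 = (10 + 18/5)*109 = (68/5)*109 = 7412/5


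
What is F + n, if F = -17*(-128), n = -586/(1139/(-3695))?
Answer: 4643734/1139 ≈ 4077.0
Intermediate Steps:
n = 2165270/1139 (n = -586/(1139*(-1/3695)) = -586/(-1139/3695) = -586*(-3695/1139) = 2165270/1139 ≈ 1901.0)
F = 2176
F + n = 2176 + 2165270/1139 = 4643734/1139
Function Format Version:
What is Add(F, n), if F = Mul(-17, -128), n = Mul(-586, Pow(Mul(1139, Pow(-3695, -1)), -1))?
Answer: Rational(4643734, 1139) ≈ 4077.0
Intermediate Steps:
n = Rational(2165270, 1139) (n = Mul(-586, Pow(Mul(1139, Rational(-1, 3695)), -1)) = Mul(-586, Pow(Rational(-1139, 3695), -1)) = Mul(-586, Rational(-3695, 1139)) = Rational(2165270, 1139) ≈ 1901.0)
F = 2176
Add(F, n) = Add(2176, Rational(2165270, 1139)) = Rational(4643734, 1139)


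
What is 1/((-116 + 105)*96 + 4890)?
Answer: 1/3834 ≈ 0.00026082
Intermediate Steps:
1/((-116 + 105)*96 + 4890) = 1/(-11*96 + 4890) = 1/(-1056 + 4890) = 1/3834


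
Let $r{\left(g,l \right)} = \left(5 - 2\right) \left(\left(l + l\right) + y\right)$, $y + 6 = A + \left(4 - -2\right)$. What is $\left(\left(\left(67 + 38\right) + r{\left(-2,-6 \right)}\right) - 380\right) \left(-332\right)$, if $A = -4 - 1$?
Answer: $108232$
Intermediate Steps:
$A = -5$ ($A = -4 - 1 = -5$)
$y = -5$ ($y = -6 + \left(-5 + \left(4 - -2\right)\right) = -6 + \left(-5 + \left(4 + 2\right)\right) = -6 + \left(-5 + 6\right) = -6 + 1 = -5$)
$r{\left(g,l \right)} = -15 + 6 l$ ($r{\left(g,l \right)} = \left(5 - 2\right) \left(\left(l + l\right) - 5\right) = 3 \left(2 l - 5\right) = 3 \left(-5 + 2 l\right) = -15 + 6 l$)
$\left(\left(\left(67 + 38\right) + r{\left(-2,-6 \right)}\right) - 380\right) \left(-332\right) = \left(\left(\left(67 + 38\right) + \left(-15 + 6 \left(-6\right)\right)\right) - 380\right) \left(-332\right) = \left(\left(105 - 51\right) - 380\right) \left(-332\right) = \left(54 - 380\right) \left(-332\right) = \left(-326\right) \left(-332\right) = 108232$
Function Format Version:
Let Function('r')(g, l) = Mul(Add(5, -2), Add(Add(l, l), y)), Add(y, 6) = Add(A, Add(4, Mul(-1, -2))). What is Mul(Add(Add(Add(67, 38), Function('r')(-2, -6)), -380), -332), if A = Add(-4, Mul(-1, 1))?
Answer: 108232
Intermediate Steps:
A = -5 (A = Add(-4, -1) = -5)
y = -5 (y = Add(-6, Add(-5, Add(4, Mul(-1, -2)))) = Add(-6, Add(-5, Add(4, 2))) = Add(-6, Add(-5, 6)) = Add(-6, 1) = -5)
Function('r')(g, l) = Add(-15, Mul(6, l)) (Function('r')(g, l) = Mul(Add(5, -2), Add(Add(l, l), -5)) = Mul(3, Add(Mul(2, l), -5)) = Mul(3, Add(-5, Mul(2, l))) = Add(-15, Mul(6, l)))
Mul(Add(Add(Add(67, 38), Function('r')(-2, -6)), -380), -332) = Mul(Add(Add(Add(67, 38), Add(-15, Mul(6, -6))), -380), -332) = Mul(Add(Add(105, Add(-15, -36)), -380), -332) = Mul(Add(Add(105, -51), -380), -332) = Mul(Add(54, -380), -332) = Mul(-326, -332) = 108232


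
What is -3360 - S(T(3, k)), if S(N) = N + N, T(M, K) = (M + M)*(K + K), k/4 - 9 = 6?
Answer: -4800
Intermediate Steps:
k = 60 (k = 36 + 4*6 = 36 + 24 = 60)
T(M, K) = 4*K*M (T(M, K) = (2*M)*(2*K) = 4*K*M)
S(N) = 2*N
-3360 - S(T(3, k)) = -3360 - 2*4*60*3 = -3360 - 2*720 = -3360 - 1*1440 = -3360 - 1440 = -4800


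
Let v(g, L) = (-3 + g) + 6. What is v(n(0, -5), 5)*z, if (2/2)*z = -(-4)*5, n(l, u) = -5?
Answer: -40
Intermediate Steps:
v(g, L) = 3 + g
z = 20 (z = -(-4)*5 = -4*(-5) = 20)
v(n(0, -5), 5)*z = (3 - 5)*20 = -2*20 = -40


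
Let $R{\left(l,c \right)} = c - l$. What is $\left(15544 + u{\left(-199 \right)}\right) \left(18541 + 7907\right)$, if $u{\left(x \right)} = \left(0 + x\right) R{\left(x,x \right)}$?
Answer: $411107712$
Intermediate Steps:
$u{\left(x \right)} = 0$ ($u{\left(x \right)} = \left(0 + x\right) \left(x - x\right) = x 0 = 0$)
$\left(15544 + u{\left(-199 \right)}\right) \left(18541 + 7907\right) = \left(15544 + 0\right) \left(18541 + 7907\right) = 15544 \cdot 26448 = 411107712$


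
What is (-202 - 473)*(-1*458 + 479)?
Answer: -14175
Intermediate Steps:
(-202 - 473)*(-1*458 + 479) = -675*(-458 + 479) = -675*21 = -14175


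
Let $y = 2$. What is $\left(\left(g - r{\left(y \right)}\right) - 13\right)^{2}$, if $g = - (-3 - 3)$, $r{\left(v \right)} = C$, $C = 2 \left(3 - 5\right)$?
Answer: $9$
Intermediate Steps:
$C = -4$ ($C = 2 \left(-2\right) = -4$)
$r{\left(v \right)} = -4$
$g = 6$ ($g = \left(-1\right) \left(-6\right) = 6$)
$\left(\left(g - r{\left(y \right)}\right) - 13\right)^{2} = \left(\left(6 - -4\right) - 13\right)^{2} = \left(\left(6 + 4\right) - 13\right)^{2} = \left(10 - 13\right)^{2} = \left(-3\right)^{2} = 9$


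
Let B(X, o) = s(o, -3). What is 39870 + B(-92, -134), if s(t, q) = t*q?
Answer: 40272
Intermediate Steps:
s(t, q) = q*t
B(X, o) = -3*o
39870 + B(-92, -134) = 39870 - 3*(-134) = 39870 + 402 = 40272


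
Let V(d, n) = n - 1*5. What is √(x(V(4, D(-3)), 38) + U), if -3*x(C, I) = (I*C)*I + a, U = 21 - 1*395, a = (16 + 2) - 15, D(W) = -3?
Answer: √31281/3 ≈ 58.955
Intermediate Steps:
a = 3 (a = 18 - 15 = 3)
V(d, n) = -5 + n (V(d, n) = n - 5 = -5 + n)
U = -374 (U = 21 - 395 = -374)
x(C, I) = -1 - C*I²/3 (x(C, I) = -((I*C)*I + 3)/3 = -((C*I)*I + 3)/3 = -(C*I² + 3)/3 = -(3 + C*I²)/3 = -1 - C*I²/3)
√(x(V(4, D(-3)), 38) + U) = √((-1 - ⅓*(-5 - 3)*38²) - 374) = √((-1 - ⅓*(-8)*1444) - 374) = √((-1 + 11552/3) - 374) = √(11549/3 - 374) = √(10427/3) = √31281/3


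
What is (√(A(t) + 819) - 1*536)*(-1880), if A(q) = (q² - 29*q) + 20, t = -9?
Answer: 1007680 - 1880*√1181 ≈ 9.4307e+5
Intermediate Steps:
A(q) = 20 + q² - 29*q
(√(A(t) + 819) - 1*536)*(-1880) = (√((20 + (-9)² - 29*(-9)) + 819) - 1*536)*(-1880) = (√((20 + 81 + 261) + 819) - 536)*(-1880) = (√(362 + 819) - 536)*(-1880) = (√1181 - 536)*(-1880) = (-536 + √1181)*(-1880) = 1007680 - 1880*√1181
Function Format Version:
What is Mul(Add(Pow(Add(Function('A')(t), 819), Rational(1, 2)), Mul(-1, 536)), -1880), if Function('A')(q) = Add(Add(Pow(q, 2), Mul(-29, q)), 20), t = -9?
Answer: Add(1007680, Mul(-1880, Pow(1181, Rational(1, 2)))) ≈ 9.4307e+5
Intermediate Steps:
Function('A')(q) = Add(20, Pow(q, 2), Mul(-29, q))
Mul(Add(Pow(Add(Function('A')(t), 819), Rational(1, 2)), Mul(-1, 536)), -1880) = Mul(Add(Pow(Add(Add(20, Pow(-9, 2), Mul(-29, -9)), 819), Rational(1, 2)), Mul(-1, 536)), -1880) = Mul(Add(Pow(Add(Add(20, 81, 261), 819), Rational(1, 2)), -536), -1880) = Mul(Add(Pow(Add(362, 819), Rational(1, 2)), -536), -1880) = Mul(Add(Pow(1181, Rational(1, 2)), -536), -1880) = Mul(Add(-536, Pow(1181, Rational(1, 2))), -1880) = Add(1007680, Mul(-1880, Pow(1181, Rational(1, 2))))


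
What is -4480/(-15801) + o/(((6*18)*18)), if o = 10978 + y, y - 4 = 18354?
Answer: 19676969/1279881 ≈ 15.374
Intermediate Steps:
y = 18358 (y = 4 + 18354 = 18358)
o = 29336 (o = 10978 + 18358 = 29336)
-4480/(-15801) + o/(((6*18)*18)) = -4480/(-15801) + 29336/(((6*18)*18)) = -4480*(-1/15801) + 29336/((108*18)) = 4480/15801 + 29336/1944 = 4480/15801 + 29336*(1/1944) = 4480/15801 + 3667/243 = 19676969/1279881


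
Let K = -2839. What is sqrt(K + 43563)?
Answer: 2*sqrt(10181) ≈ 201.80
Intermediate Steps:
sqrt(K + 43563) = sqrt(-2839 + 43563) = sqrt(40724) = 2*sqrt(10181)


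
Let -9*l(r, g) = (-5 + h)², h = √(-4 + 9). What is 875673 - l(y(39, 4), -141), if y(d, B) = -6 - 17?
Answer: 2627029/3 - 10*√5/9 ≈ 8.7567e+5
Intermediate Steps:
y(d, B) = -23
h = √5 ≈ 2.2361
l(r, g) = -(-5 + √5)²/9
875673 - l(y(39, 4), -141) = 875673 - (-10/3 + 10*√5/9) = 875673 + (10/3 - 10*√5/9) = 2627029/3 - 10*√5/9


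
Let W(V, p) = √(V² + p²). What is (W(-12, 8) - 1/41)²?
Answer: 349649/1681 - 8*√13/41 ≈ 207.30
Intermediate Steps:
(W(-12, 8) - 1/41)² = (√((-12)² + 8²) - 1/41)² = (√(144 + 64) - 1*1/41)² = (√208 - 1/41)² = (4*√13 - 1/41)² = (-1/41 + 4*√13)²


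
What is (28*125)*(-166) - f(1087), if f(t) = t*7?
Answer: -588609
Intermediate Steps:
f(t) = 7*t
(28*125)*(-166) - f(1087) = (28*125)*(-166) - 7*1087 = 3500*(-166) - 1*7609 = -581000 - 7609 = -588609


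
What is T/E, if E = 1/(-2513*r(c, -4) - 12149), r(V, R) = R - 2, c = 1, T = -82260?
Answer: -240939540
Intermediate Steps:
r(V, R) = -2 + R
E = 1/2929 (E = 1/(-2513*(-2 - 4) - 12149) = 1/(-2513*(-6) - 12149) = 1/(15078 - 12149) = 1/2929 ≈ 0.00034141)
T/E = -82260/1/2929 = -82260*2929 = -240939540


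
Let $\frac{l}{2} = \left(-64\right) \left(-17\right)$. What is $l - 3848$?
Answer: $-1672$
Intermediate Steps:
$l = 2176$ ($l = 2 \left(\left(-64\right) \left(-17\right)\right) = 2 \cdot 1088 = 2176$)
$l - 3848 = 2176 - 3848 = -1672$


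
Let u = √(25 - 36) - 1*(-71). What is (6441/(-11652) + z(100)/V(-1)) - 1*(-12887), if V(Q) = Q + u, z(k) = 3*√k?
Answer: 81936141957/6358108 - 10*I*√11/1637 ≈ 12887.0 - 0.02026*I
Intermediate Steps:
u = 71 + I*√11 (u = √(-11) + 71 = I*√11 + 71 = 71 + I*√11 ≈ 71.0 + 3.3166*I)
V(Q) = 71 + Q + I*√11 (V(Q) = Q + (71 + I*√11) = 71 + Q + I*√11)
(6441/(-11652) + z(100)/V(-1)) - 1*(-12887) = (6441/(-11652) + (3*√100)/(71 - 1 + I*√11)) - 1*(-12887) = (6441*(-1/11652) + (3*10)/(70 + I*√11)) + 12887 = (-2147/3884 + 30/(70 + I*√11)) + 12887 = 50050961/3884 + 30/(70 + I*√11)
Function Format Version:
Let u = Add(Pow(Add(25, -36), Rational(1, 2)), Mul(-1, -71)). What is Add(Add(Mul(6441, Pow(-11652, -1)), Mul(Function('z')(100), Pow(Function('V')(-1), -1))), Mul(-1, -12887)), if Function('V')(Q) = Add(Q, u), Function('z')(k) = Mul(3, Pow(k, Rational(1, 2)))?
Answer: Add(Rational(81936141957, 6358108), Mul(Rational(-10, 1637), I, Pow(11, Rational(1, 2)))) ≈ Add(12887., Mul(-0.020260, I))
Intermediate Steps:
u = Add(71, Mul(I, Pow(11, Rational(1, 2)))) (u = Add(Pow(-11, Rational(1, 2)), 71) = Add(Mul(I, Pow(11, Rational(1, 2))), 71) = Add(71, Mul(I, Pow(11, Rational(1, 2)))) ≈ Add(71.000, Mul(3.3166, I)))
Function('V')(Q) = Add(71, Q, Mul(I, Pow(11, Rational(1, 2)))) (Function('V')(Q) = Add(Q, Add(71, Mul(I, Pow(11, Rational(1, 2))))) = Add(71, Q, Mul(I, Pow(11, Rational(1, 2)))))
Add(Add(Mul(6441, Pow(-11652, -1)), Mul(Function('z')(100), Pow(Function('V')(-1), -1))), Mul(-1, -12887)) = Add(Add(Mul(6441, Pow(-11652, -1)), Mul(Mul(3, Pow(100, Rational(1, 2))), Pow(Add(71, -1, Mul(I, Pow(11, Rational(1, 2)))), -1))), Mul(-1, -12887)) = Add(Add(Mul(6441, Rational(-1, 11652)), Mul(Mul(3, 10), Pow(Add(70, Mul(I, Pow(11, Rational(1, 2)))), -1))), 12887) = Add(Add(Rational(-2147, 3884), Mul(30, Pow(Add(70, Mul(I, Pow(11, Rational(1, 2)))), -1))), 12887) = Add(Rational(50050961, 3884), Mul(30, Pow(Add(70, Mul(I, Pow(11, Rational(1, 2)))), -1)))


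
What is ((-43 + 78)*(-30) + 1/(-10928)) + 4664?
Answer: 39493791/10928 ≈ 3614.0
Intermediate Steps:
((-43 + 78)*(-30) + 1/(-10928)) + 4664 = (35*(-30) - 1/10928) + 4664 = (-1050 - 1/10928) + 4664 = -11474401/10928 + 4664 = 39493791/10928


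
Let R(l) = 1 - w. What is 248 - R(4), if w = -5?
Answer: 242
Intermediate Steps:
R(l) = 6 (R(l) = 1 - 1*(-5) = 1 + 5 = 6)
248 - R(4) = 248 - 1*6 = 248 - 6 = 242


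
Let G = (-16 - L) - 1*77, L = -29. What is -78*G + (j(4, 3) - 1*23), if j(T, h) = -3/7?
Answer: 34780/7 ≈ 4968.6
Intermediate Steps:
G = -64 (G = (-16 - 1*(-29)) - 1*77 = (-16 + 29) - 77 = 13 - 77 = -64)
j(T, h) = -3/7 (j(T, h) = -3*⅐ = -3/7)
-78*G + (j(4, 3) - 1*23) = -78*(-64) + (-3/7 - 1*23) = 4992 + (-3/7 - 23) = 4992 - 164/7 = 34780/7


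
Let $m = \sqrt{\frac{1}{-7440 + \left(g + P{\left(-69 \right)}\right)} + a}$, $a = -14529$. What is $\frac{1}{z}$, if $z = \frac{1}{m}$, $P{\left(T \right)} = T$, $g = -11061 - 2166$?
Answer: $\frac{i \sqrt{301273345}}{144} \approx 120.54 i$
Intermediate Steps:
$g = -13227$ ($g = -11061 - 2166 = -13227$)
$m = \frac{i \sqrt{301273345}}{144}$ ($m = \sqrt{\frac{1}{-7440 - 13296} - 14529} = \sqrt{\frac{1}{-20736} - 14529} = \sqrt{- \frac{1}{20736} - 14529} = \sqrt{- \frac{301273345}{20736}} = \frac{i \sqrt{301273345}}{144} \approx 120.54 i$)
$z = - \frac{144 i \sqrt{301273345}}{301273345}$ ($z = \frac{1}{\frac{1}{144} i \sqrt{301273345}} = - \frac{144 i \sqrt{301273345}}{301273345} \approx - 0.0082963 i$)
$\frac{1}{z} = \frac{1}{\left(- \frac{144}{301273345}\right) i \sqrt{301273345}} = \frac{i \sqrt{301273345}}{144}$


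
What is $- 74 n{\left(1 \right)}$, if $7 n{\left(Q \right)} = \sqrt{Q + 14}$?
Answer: $- \frac{74 \sqrt{15}}{7} \approx -40.943$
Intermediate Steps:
$n{\left(Q \right)} = \frac{\sqrt{14 + Q}}{7}$ ($n{\left(Q \right)} = \frac{\sqrt{Q + 14}}{7} = \frac{\sqrt{14 + Q}}{7}$)
$- 74 n{\left(1 \right)} = - 74 \frac{\sqrt{14 + 1}}{7} = - 74 \frac{\sqrt{15}}{7} = - \frac{74 \sqrt{15}}{7}$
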